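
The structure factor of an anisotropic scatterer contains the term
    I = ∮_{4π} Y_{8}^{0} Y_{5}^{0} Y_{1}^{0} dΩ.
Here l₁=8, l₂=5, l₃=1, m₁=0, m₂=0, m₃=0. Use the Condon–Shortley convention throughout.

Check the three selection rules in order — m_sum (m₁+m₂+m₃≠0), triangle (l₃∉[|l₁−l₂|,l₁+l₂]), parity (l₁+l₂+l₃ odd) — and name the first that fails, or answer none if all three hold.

triangle

azimuthal sum: 0 + 0 + 0 = 0  ✓
l₃ must lie in [3,13]; have l₃=1  ✗
L = 8 + 5 + 1 = 14 (even)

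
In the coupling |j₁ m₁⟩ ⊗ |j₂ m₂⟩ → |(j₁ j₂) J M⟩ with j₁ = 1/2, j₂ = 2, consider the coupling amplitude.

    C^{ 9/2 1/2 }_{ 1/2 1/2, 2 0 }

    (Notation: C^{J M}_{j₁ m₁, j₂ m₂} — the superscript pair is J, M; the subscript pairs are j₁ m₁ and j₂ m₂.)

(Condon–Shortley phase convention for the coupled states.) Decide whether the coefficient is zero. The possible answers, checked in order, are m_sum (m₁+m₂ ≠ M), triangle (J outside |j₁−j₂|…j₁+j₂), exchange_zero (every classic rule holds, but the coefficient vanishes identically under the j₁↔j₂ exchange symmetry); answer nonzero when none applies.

triangle

m-sum: m₁+m₂ = 1/2+0 = 1/2, M = 1/2  ✓
triangle: need |j₁−j₂| ≤ J ≤ j₁+j₂, i.e. J ∈ [3/2, 5/2]; J = 9/2 is outside ✗ ⇒ coefficient is 0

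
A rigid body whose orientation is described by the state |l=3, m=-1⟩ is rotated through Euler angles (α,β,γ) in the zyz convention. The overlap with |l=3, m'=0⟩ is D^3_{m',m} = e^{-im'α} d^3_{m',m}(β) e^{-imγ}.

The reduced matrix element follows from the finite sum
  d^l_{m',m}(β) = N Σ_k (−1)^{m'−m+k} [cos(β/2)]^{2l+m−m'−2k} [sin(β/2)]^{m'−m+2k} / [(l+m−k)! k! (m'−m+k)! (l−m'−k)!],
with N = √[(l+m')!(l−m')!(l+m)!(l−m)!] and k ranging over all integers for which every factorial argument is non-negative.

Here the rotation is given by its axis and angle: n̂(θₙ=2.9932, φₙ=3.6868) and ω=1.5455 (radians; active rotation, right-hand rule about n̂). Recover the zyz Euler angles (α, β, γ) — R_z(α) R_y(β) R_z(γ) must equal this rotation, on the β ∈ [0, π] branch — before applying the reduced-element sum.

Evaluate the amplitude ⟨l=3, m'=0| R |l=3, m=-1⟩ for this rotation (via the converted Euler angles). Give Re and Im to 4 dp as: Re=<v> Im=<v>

Axis–angle → zyz. n̂ = (sinθₙcosφₙ, sinθₙsinφₙ, cosθₙ) = (-0.126414, -0.076674, -0.989010), ω = 1.5455.
R = I cosω + sinω [n̂]ₓ + (1−cosω) n̂n̂ᵀ gives
  R = [+0.040870, +0.998141, +0.045213; -0.979246, +0.031024, +0.200286; +0.198511, -0.052460, +0.978694]
β = atan2(√(R₁₃²+R₂₃²), R₃₃) = 0.206797; α = atan2(R₂₃, R₁₃) mod 2π = 1.348776; γ = atan2(R₃₂, −R₃₁) mod 2π = 3.399954
First d^3_{0,-1}(β=0.2068), then the phase factors e^{-i(0)α} and e^{-i(-1)γ}:
With c≡cos(β/2)=0.994659 and s≡sin(β/2)=0.103214, N=[6·6·2·24]^{1/2}=41.569219
k∈{0,1,2} keeps every argument non-negative
  k=0: (−1)^1·41.5692/(12)·0.9947^5·0.1032^1 = -0.348098
  k=1: (−1)^2·41.5692/(4)·0.9947^3·0.1032^3 = +0.011245
  k=2: (−1)^3·41.5692/(12)·0.9947^1·0.1032^5 = -0.000040
d^3_{0,-1}(0.2068) = -0.348098 +0.011245 -0.000040 = -0.336893
Attach z-rotation phases: D = e^{-i(0)(1.3488)}·(-0.336893)·e^{-i(-1)(3.4000)} = +0.325712+0.086075i

Re=0.3257 Im=0.0861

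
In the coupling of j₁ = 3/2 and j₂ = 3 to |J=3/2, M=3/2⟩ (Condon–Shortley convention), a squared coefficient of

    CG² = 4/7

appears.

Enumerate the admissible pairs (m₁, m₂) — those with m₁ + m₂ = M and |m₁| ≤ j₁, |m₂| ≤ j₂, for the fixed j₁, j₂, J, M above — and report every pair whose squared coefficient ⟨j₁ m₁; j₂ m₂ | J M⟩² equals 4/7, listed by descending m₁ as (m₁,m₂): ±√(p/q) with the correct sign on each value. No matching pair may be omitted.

Admissible pairs with m₁+m₂ = M = 3/2: (-3/2,3), (-1/2,2), (1/2,1), (3/2,0)
  (m₁,m₂)=(3/2,0): CG² = 1/35, CG = +√(1/35)
  (m₁,m₂)=(1/2,1): CG² = 4/35, CG = −√(4/35)
  (m₁,m₂)=(-1/2,2): CG² = 2/7, CG = +√(2/7)
  (m₁,m₂)=(-3/2,3): CG² = 4/7, CG = −√(4/7)   ← matches the target
Pairs with CG² = 4/7: (-3/2,3): −√(4/7)

(-3/2,3): −√(4/7)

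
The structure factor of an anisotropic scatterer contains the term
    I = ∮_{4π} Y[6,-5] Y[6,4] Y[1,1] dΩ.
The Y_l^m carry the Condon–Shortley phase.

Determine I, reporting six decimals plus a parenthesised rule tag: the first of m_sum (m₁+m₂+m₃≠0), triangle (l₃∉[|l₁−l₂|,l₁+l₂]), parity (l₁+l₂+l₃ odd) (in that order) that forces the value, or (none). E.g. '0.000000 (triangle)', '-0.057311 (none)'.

0.000000 (parity)

l₁+l₂+l₃=13 is odd: 3j(l;000)=0 ⇒ I=0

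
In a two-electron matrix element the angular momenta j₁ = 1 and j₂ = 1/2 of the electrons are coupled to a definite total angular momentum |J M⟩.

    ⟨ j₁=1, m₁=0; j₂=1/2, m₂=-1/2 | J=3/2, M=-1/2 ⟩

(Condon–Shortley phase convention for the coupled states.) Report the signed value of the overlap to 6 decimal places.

+√(2/3) ≈ +0.816497

triangle: 0!×2!×1!/4! = 2/24
(j±m)!: 1!×1!×0!×1!×1!×2! = 2
prefactor² = (2J+1)×Δ×N² = 2/3
  k=0: +1/(0!×0!×1!×0!×1!×1!) = 1
Σ = 1  ⇒  CG² = 2/3×1² = 2/3
CG = +√(2/3) = +0.816497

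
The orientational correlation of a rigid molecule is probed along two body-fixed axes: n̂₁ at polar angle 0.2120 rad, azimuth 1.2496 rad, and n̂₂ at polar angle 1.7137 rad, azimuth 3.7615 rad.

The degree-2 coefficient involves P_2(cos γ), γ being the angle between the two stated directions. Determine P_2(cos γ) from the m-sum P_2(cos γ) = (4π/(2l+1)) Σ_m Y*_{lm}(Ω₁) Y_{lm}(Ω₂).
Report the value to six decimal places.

Addition theorem: P_2(cos γ) = (4π/5) Σ_m Y*_{lm}(Ω₁) Y_{lm}(Ω₂), m = −2…2:
  m=-2: Y*=-0.013693+0.010246i  Y=+0.122982-0.357899i  product +0.001983+0.006161i
  m=-1: Y*=+0.050170+0.150790i  Y=+0.088640-0.063268i  product +0.013987+0.010192i
  m=+0: Y*=+0.588892-0.000000i  Y=-0.296200+0.000000i  product -0.174430+0.000000i
  m=+1: Y*=-0.050170+0.150790i  Y=-0.088640-0.063268i  product +0.013987-0.010192i
  m=+2: Y*=-0.013693-0.010246i  Y=+0.122982+0.357899i  product +0.001983-0.006161i
Accumulated sum -0.142489+0.000000i; after 4π/(2l+1) scaling, -0.358114+0.000000i ⇒ P_2 = -0.358114

-0.358114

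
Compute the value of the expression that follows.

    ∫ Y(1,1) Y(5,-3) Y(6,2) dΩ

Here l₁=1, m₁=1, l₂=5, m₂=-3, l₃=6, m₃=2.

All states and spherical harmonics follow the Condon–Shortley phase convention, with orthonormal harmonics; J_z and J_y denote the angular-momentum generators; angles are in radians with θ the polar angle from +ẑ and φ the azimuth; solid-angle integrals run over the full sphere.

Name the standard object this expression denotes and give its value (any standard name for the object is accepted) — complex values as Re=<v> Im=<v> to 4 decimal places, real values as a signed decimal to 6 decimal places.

This is a Gaunt coefficient — the integral of a triple product of spherical harmonics over the sphere.
Rules hold: Σm=0, L=12 even, 4≤6≤6.
N = 3·11·13 = 429
Δ = 0!·2!·10!/13! = 1/858
Racah Σ t=0..0: t=0:+1/14400 = 1/14400
⇒ 3j(1 5 6; 0 0 0)² = 6/143, sgn +1
Racah Σ t=0..0: t=0:+1/161280 = 1/161280
⇒ 3j(1 5 6; 1 -3 2)² = 1/143, sgn +1
4πI² = N·(3j₀)²·(3jₘ)² = 18/143
I = +1·√(0.125874/4π) = 0.10008369

Gaunt coefficient, +0.100084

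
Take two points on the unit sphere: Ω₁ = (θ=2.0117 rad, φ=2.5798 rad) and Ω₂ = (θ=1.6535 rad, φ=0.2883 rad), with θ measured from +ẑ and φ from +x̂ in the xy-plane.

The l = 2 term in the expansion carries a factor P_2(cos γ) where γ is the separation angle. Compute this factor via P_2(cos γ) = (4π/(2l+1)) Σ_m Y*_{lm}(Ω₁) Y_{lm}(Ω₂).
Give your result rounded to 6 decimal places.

Addition theorem: P_2(cos γ) = (4π/5) Σ_m Y*_{lm}(Ω₁) Y_{lm}(Ω₂), m = −2…2:
  m=-2: (0.136623, -0.284856) × (0.321612, -0.209151) = (-0.015638, -0.120188)  (running Σ = (-0.015638, -0.120188))
  m=-1: (0.252334, -0.158832) × (-0.060977, 0.018083) = (-0.012514, 0.014248)  (running Σ = (-0.028153, -0.105940))
  m=0: (-0.143073, -0.000000) × (-0.308935, 0.000000) = (0.044200, 0.000000)  (running Σ = (0.016048, -0.105940))
  m=1: (-0.252334, -0.158832) × (0.060977, 0.018083) = (-0.012514, -0.014248)  (running Σ = (0.003533, -0.120188))
  m=2: (0.136623, 0.284856) × (0.321612, 0.209151) = (-0.015638, 0.120188)  (running Σ = (-0.012105, 0.000000))
Σ over m = (-0.012105, 0.000000); ×(4π/5) → (-0.030424, 0.000000). Real part: -0.030424

-0.030424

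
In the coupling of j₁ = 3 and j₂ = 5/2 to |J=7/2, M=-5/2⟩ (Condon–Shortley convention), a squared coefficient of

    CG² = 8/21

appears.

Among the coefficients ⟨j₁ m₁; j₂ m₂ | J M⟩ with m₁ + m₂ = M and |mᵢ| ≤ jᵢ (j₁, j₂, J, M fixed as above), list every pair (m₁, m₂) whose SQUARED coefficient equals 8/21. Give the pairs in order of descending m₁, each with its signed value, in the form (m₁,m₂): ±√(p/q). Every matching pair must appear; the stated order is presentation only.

Admissible pairs with m₁+m₂ = M = -5/2: (-3,1/2), (-2,-1/2), (-1,-3/2), (0,-5/2)
  (m₁,m₂)=(0,-5/2): CG² = 8/21, CG = +√(8/21)   ← matches the target
  (m₁,m₂)=(-1,-3/2): CG² = 10/63, CG = −√(10/63)
  (m₁,m₂)=(-2,-1/2): CG² = 2/63, CG = −√(2/63)
  (m₁,m₂)=(-3,1/2): CG² = 3/7, CG = +√(3/7)
Pairs with CG² = 8/21: (0,-5/2): +√(8/21)

(0,-5/2): +√(8/21)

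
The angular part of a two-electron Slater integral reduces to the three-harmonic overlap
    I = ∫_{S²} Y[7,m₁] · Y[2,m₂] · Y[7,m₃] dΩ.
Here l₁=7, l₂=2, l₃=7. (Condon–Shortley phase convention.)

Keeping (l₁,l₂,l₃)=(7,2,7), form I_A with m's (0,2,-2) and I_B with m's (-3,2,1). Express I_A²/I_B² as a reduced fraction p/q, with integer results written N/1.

28/25

Same 7,2,7: normalisation and zero-m 3j drop out of the ratio.
A: Δ: 2! 12! 2! / 17! → 1/185640; sum: t=2:+1/2419200 = 1/2419200; 3j²(7 2 7; 0 2 -2) = Δ·Π!·Σ² = 27/1105  (sign -1)
B: Δ: 2! 12! 2! / 17! → 1/185640; sum: t=2:+1/3870720 = 1/3870720; 3j²(7 2 7; -3 2 1) = Δ·Π!·Σ² = 135/6188  (sign +1)
I_A²/I_B² = (27/1105)/(135/6188) = 28/25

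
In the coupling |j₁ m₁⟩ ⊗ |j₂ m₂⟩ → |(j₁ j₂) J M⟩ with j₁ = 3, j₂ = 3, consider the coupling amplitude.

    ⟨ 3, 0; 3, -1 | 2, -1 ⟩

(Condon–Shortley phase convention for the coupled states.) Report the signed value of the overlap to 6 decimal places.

triangle: 4!*2!*2!/9! = 96/362880
(j±m)!: 3!*3!*2!*4!*1!*3! = 10368
prefactor² = (2J+1)*Δ*N² = 96/7
  k=1: −1/(1!*3!*2!*1!*0!*1!) = -1/12
  k=2: +1/(2!*2!*1!*0!*1!*2!) = 1/8
Σ = 1/24  ⇒  CG² = 96/7*(1/24)² = 1/42
CG = +√(1/42) = +0.154303

+√(1/42) ≈ +0.154303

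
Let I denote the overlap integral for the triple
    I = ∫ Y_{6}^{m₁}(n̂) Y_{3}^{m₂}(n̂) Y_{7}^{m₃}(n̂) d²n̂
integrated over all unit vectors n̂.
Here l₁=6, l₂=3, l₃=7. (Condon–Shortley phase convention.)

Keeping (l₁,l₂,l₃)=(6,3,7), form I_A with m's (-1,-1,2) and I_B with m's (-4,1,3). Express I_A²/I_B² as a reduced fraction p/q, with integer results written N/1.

20886/36481

Same 6,3,7: normalisation and zero-m 3j drop out of the ratio.
A: Δ: 2! 10! 4! / 17! → 1/2042040; sum: t=0:+1/241920 t=1:−1/103680 t=2:+1/691200 = -59/14515200; 3j²(6 3 7; -1 -1 2) = Δ·Π!·Σ² = 3481/340340  (sign +1)
B: Δ: 2! 10! 4! / 17! → 1/2042040; sum: t=0:+1/174182400 t=1:−1/2177280 t=2:+1/645120 = 191/174182400; 3j²(6 3 7; -4 1 3) = Δ·Π!·Σ² = 36481/2042040  (sign +1)
I_A²/I_B² = (3481/340340)/(36481/2042040) = 20886/36481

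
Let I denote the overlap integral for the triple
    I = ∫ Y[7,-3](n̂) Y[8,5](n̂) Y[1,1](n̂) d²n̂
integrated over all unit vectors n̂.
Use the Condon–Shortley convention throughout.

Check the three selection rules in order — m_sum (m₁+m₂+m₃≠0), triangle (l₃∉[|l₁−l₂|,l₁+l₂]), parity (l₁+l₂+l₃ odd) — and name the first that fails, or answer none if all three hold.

m_sum

Σmᵢ = 3  ✗
l₃∈[|l₁−l₂|,l₁+l₂]=[1,15], have l₃=1
Σlᵢ = 16 ⇒ even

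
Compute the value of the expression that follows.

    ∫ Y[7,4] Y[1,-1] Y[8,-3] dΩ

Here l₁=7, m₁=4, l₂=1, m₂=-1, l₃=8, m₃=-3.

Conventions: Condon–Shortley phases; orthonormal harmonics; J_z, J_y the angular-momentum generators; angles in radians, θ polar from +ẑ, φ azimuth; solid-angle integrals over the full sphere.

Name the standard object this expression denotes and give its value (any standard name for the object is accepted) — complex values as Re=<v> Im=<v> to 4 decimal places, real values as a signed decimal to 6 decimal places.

This is a Gaunt coefficient — the integral of a triple product of spherical harmonics over the sphere.
Checks pass: Σm=0; 16 even; l₃=8∈[6,8].
(2·7+1)(2·1+1)(2·8+1) = 765
Δ: 0! 14! 2! / 17! → 1/2040
sum: t=0:+1/25401600 = 1/25401600
3j²(7 1 8; 0 0 0) = Δ·Π!·Σ² = 8/255  (sign +1)
sum: t=0:+1/479001600 = 1/479001600
3j²(7 1 8; 4 -1 -3) = Δ·Π!·Σ² = 1/204  (sign -1)
combine: 4πI² = 765·8/255·1/204 = 2/17
take √, sign -1: I = -0.09675772

Gaunt coefficient, -0.096758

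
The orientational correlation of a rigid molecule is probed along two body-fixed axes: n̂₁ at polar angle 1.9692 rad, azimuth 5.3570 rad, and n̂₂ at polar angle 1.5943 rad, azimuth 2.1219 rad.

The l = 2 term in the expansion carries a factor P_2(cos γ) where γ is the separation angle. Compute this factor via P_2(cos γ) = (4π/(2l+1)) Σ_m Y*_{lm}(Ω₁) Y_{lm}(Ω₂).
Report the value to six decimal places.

0.737470

Expand P_2 via completeness: Σ_{m} conj(Y_{2,m}) at Ω₁ times Y_{2,m} at Ω₂ —
  m=-2: Y*=(-0.091179, -0.315216)  Y=(-0.174356, 0.344446)  product (0.124473, 0.023553)
  m=-1: Y*=(-0.165986, 0.220804)  Y=(0.009504, 0.015464)  product (-0.004992, -0.000468)
  m=+0: Y*=(-0.172989, -0.000000)  Y=(-0.314869, 0.000000)  product (0.054469, 0.000000)
  m=+1: Y*=(0.165986, 0.220804)  Y=(-0.009504, 0.015464)  product (-0.004992, 0.000468)
  m=+2: Y*=(-0.091179, 0.315216)  Y=(-0.174356, -0.344446)  product (0.124473, -0.023553)
Σ over m = (0.293430, 0.000000); ×(4π/5) → (0.737470, 0.000000). Real part: 0.737470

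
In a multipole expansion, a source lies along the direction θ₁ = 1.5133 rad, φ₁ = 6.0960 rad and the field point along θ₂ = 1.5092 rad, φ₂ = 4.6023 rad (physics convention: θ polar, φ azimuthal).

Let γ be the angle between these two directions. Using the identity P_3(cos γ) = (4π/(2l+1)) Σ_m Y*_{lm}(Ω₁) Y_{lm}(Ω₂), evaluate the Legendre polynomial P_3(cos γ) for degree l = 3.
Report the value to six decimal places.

Expand P_3 via completeness: Σ_{m} conj(Y_{3,m}) at Ω₁ times Y_{3,m} at Ω₂ —
  term(m=-3) = -0.03948 - 0.16764j   from Y*(Ω₁)=0.35140 - 0.22107j, Y(Ω₂)=0.13454 - 0.39243j
  term(m=-2) = -0.00362 + 0.00056j   from Y*(Ω₁)=0.05448 - 0.02141j, Y(Ω₂)=-0.06116 - 0.01369j
  term(m=-1) = 0.00773 + 0.10012j   from Y*(Ω₁)=-0.31178 + 0.05905j, Y(Ω₂)=0.03477 - 0.31454j
  term(m=+0) = 0.00438 + 0.00000j   from Y*(Ω₁)=-0.06398 + 0.00000j, Y(Ω₂)=-0.06848 + 0.00000j
  term(m=+1) = 0.00773 - 0.10012j   from Y*(Ω₁)=0.31178 + 0.05905j, Y(Ω₂)=-0.03477 - 0.31454j
  term(m=+2) = -0.00362 - 0.00056j   from Y*(Ω₁)=0.05448 + 0.02141j, Y(Ω₂)=-0.06116 + 0.01369j
  term(m=+3) = -0.03948 + 0.16764j   from Y*(Ω₁)=-0.35140 - 0.22107j, Y(Ω₂)=-0.13454 - 0.39243j
Total Σ_m = -0.06636 + 0.00000j. Multiply by 1.795196: -0.11913 + 0.00000j. P_3(cos γ) = -0.119133

-0.119133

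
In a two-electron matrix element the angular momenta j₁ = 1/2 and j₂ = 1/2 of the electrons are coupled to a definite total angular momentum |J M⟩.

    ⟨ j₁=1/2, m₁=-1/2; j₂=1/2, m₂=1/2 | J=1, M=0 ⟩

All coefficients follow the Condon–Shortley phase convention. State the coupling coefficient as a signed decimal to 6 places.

triangle: 0!·1!·1!/3! = 1/6
(j±m)!: 0!·1!·1!·0!·1!·1! = 1
prefactor² = (2J+1)·Δ·N² = 1/2
  k=0: +1/(0!·0!·1!·1!·0!·0!) = 1
Σ = 1  ⇒  CG² = 1/2·1² = 1/2
CG = +√(1/2) = +0.707107

+√(1/2) = +0.707107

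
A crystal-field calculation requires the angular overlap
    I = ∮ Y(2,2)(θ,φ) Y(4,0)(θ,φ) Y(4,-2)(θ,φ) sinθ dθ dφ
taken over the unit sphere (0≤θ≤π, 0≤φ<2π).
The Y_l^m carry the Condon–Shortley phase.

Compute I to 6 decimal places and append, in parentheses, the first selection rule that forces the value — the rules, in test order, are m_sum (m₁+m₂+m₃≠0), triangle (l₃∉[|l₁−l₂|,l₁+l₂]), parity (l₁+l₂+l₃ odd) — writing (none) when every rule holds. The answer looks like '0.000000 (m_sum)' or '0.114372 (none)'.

-0.190365 (none)

m-sum 0 ✓  L=10 even ✓  2≤4≤6 ✓
Π(2lᵢ+1) = 5×9×9 = 405
triangle coeff Δ(2,4,4) = 1/13860
Σ_t [0,2]: t=0:+1/192 t=1:−1/36 t=2:+1/192 = -5/288
(3j)²=20/693 [(2 4 4; 0 0 0)], sign=-1
Σ_t [0,0]: t=0:+1/192 = 1/192
(3j)²=3/77 [(2 4 4; 2 0 -2)], sign=+1
⇒ 4πI² = 2700/5929
I = (-1)√(2700/5929/(4π)) = -0.19036462
No selection rule forces the value: the integral is nonzero (none).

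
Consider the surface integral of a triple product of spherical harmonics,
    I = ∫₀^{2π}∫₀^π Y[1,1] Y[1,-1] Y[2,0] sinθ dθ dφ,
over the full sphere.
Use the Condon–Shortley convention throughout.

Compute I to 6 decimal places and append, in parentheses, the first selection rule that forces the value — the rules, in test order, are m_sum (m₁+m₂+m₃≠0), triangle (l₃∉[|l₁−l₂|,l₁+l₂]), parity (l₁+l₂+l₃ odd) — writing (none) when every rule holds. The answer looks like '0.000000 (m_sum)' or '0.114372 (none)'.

0.126157 (none)

m-sum 0 ✓  L=4 even ✓  0≤2≤2 ✓
Π(2lᵢ+1) = 3×3×5 = 45
triangle coeff Δ(1,1,2) = 1/30
Σ_t [0,0]: t=0:+1/1 = 1/1
(3j)²=2/15 [(1 1 2; 0 0 0)], sign=+1
Σ_t [0,0]: t=0:+1/4 = 1/4
(3j)²=1/30 [(1 1 2; 1 -1 0)], sign=+1
⇒ 4πI² = 1/5
I = (+1)√(1/5/(4π)) = 0.12615663
No selection rule forces the value: the integral is nonzero (none).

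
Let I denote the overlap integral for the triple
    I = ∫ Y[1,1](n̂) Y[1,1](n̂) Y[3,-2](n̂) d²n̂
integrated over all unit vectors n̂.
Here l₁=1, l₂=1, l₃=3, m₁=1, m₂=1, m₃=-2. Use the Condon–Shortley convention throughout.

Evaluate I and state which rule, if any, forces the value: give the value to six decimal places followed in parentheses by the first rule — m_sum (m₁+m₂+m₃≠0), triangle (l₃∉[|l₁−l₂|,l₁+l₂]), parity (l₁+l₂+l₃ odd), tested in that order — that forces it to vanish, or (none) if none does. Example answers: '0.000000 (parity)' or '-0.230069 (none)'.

|1−1|≤3≤1+1 violated ⇒ I = 0

0.000000 (triangle)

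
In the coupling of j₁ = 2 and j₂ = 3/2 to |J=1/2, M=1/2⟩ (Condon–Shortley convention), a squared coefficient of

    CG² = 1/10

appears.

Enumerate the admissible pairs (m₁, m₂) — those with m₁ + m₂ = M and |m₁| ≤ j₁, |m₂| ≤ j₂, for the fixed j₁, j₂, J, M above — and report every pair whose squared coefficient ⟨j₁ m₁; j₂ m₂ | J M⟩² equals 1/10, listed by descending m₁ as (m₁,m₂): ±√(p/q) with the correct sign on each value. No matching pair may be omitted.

(-1,3/2): −√(1/10)

Admissible pairs with m₁+m₂ = M = 1/2: (-1,3/2), (0,1/2), (1,-1/2), (2,-3/2)
  (m₁,m₂)=(2,-3/2): CG² = 2/5, CG = +√(2/5)
  (m₁,m₂)=(1,-1/2): CG² = 3/10, CG = −√(3/10)
  (m₁,m₂)=(0,1/2): CG² = 1/5, CG = +√(1/5)
  (m₁,m₂)=(-1,3/2): CG² = 1/10, CG = −√(1/10)   ← matches the target
Pairs with CG² = 1/10: (-1,3/2): −√(1/10)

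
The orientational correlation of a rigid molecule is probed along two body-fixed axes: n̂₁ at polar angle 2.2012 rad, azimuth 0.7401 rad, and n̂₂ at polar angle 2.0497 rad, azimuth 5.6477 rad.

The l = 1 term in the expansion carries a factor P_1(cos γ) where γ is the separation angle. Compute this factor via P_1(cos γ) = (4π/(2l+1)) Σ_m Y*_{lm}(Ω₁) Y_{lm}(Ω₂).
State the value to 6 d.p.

Expand P_1 via completeness: Σ_{m} conj(Y_{1,m}) at Ω₁ times Y_{1,m} at Ω₂ —
  term(m=-1) = 0.01660 + 0.08395j   from Y*(Ω₁)=0.20608 + 0.18821j, Y(Ω₂)=0.24677 + 0.18200j
  term(m=+0) = 0.06485 + 0.00000j   from Y*(Ω₁)=-0.28802 + 0.00000j, Y(Ω₂)=-0.22515 + 0.00000j
  term(m=+1) = 0.01660 - 0.08395j   from Y*(Ω₁)=-0.20608 + 0.18821j, Y(Ω₂)=-0.24677 + 0.18200j
Accumulated sum 0.09805 + 0.00000j; after 4π/(2l+1) scaling, 0.41069 + 0.00000j ⇒ P_1 = 0.410694

0.410694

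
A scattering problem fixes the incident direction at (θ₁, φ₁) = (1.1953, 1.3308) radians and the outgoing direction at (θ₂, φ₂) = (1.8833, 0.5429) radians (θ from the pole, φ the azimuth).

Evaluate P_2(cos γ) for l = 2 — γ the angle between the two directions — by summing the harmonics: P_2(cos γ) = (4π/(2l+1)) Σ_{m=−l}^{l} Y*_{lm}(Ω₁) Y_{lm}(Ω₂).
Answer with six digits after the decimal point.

-0.107305

Summing Y*_{l m}(θ₁,φ₁)·Y_{l m}(θ₂,φ₂) over m ∈ [−2, 2]; prefactor 4π/(2·2+1) = 2.513274:
  m=-2: Y*=-0.296544+0.154381i  Y=+0.163061-0.309427i  product -0.000585+0.116932i
  m=-1: Y*=+0.062653+0.256025i  Y=-0.193513+0.116762i  product -0.042018-0.042229i
  m=+0: Y*=-0.188137-0.000000i  Y=-0.225959+0.000000i  product +0.042511+0.000000i
  m=+1: Y*=-0.062653+0.256025i  Y=+0.193513+0.116762i  product -0.042018+0.042229i
  m=+2: Y*=-0.296544-0.154381i  Y=+0.163061+0.309427i  product -0.000585-0.116932i
Σ over m = -0.042695+0.000000i; ×(4π/5) → -0.107305+0.000000i. Real part: -0.107305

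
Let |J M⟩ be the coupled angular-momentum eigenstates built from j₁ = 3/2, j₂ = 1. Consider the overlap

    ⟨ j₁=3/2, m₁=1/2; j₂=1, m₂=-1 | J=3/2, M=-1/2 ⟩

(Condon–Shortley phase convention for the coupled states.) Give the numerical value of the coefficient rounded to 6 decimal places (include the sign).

√[4·1!2!1!/5! · 2!1!0!2!1!2!] = √(8/15)
  +(−1)^0/∏(0,1,1,0,1,1)! = 1  (running 1)
⟨..|..⟩ = √(8/15)·(1) = +0.730297

+√(8/15) = +0.730297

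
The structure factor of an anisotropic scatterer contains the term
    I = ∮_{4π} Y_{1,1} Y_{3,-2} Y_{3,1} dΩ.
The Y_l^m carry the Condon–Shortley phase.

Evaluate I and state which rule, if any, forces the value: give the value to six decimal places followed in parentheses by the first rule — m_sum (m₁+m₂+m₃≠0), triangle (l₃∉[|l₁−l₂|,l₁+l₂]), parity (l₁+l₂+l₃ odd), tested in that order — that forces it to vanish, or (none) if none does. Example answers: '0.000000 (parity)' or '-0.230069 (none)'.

0.000000 (parity)

L=7 odd ⇒ parity kills the (l;000) factor ⇒ I = 0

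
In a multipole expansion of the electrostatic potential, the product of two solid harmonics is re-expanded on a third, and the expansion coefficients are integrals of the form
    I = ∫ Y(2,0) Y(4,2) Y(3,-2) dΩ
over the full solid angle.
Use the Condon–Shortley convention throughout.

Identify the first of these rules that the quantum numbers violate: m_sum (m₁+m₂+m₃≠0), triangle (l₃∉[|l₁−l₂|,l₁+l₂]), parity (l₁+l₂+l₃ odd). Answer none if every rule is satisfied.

parity

Σmᵢ = 0  ✓
l₃∈[|l₁−l₂|,l₁+l₂]=[2,6], have l₃=3  ✓
Σlᵢ = 9 ⇒ odd  ✗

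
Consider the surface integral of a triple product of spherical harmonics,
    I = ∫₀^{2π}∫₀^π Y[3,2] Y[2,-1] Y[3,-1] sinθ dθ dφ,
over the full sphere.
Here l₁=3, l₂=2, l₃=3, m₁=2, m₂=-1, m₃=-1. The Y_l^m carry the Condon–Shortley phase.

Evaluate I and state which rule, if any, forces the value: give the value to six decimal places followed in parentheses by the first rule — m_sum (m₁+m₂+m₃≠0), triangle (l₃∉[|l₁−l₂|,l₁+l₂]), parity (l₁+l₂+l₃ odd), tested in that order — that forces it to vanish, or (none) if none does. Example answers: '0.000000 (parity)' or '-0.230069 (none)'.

Rules hold: Σm=0, L=8 even, 1≤3≤5.
N = 7·5·7 = 245
Δ = 2!·4!·2!/9! = 1/3780
Racah Σ t=0..2: t=0:+1/24 t=1:−1/4 t=2:+1/24 = -1/6
⇒ 3j(3 2 3; 0 0 0)² = 4/105, sgn +1
Racah Σ t=0..1: t=0:+1/12 t=1:−1/48 = 1/16
⇒ 3j(3 2 3; 2 -1 -1)² = 1/28, sgn +1
4πI² = N·(3j₀)²·(3jₘ)² = 1/3
I = +1·√(0.333333/4π) = 0.16286750
No selection rule forces the value: the integral is nonzero (none).

0.162868 (none)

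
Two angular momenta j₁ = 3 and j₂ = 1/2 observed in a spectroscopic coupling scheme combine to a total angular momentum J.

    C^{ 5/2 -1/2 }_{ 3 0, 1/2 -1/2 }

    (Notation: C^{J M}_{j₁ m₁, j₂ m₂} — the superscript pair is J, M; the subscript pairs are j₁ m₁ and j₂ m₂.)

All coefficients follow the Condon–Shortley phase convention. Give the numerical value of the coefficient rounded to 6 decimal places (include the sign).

+0.654654  (= +√(3/7))

j₁+j₂−J=1  J+j₁−j₂=5  J−j₁+j₂=0  j₁+j₂+J+1=7
(j₁±m₁, j₂±m₂, J±M) = (3,3,0,1,2,3)
P² = 432/7
sum k=0..0:
  [0] +1/12 = 1/12
S = 1/12
C² = P²·S² = 3/7 ; C = +0.654654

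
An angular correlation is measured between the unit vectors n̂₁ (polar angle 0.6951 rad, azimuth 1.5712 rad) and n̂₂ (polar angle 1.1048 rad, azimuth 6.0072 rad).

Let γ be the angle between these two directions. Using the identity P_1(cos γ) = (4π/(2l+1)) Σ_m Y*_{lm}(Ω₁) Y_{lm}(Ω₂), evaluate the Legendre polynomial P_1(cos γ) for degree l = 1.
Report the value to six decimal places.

Addition theorem: P_1(cos γ) = (4π/3) Σ_m Y*_{lm}(Ω₁) Y_{lm}(Ω₂), m = −1…1:
  term(m=-1) = -0.018637+0.065706i   from Y*(Ω₁)=-0.000089+0.221276i, Y(Ω₂)=+0.296975+0.084107i
  term(m=+0) = +0.082379+0.000000i   from Y*(Ω₁)=+0.375242-0.000000i, Y(Ω₂)=+0.219536+0.000000i
  term(m=+1) = -0.018637-0.065706i   from Y*(Ω₁)=+0.000089+0.221276i, Y(Ω₂)=-0.296975+0.084107i
Σ over m = +0.045104+0.000000i; ×(4π/3) → +0.188931+0.000000i. Real part: 0.188931

0.188931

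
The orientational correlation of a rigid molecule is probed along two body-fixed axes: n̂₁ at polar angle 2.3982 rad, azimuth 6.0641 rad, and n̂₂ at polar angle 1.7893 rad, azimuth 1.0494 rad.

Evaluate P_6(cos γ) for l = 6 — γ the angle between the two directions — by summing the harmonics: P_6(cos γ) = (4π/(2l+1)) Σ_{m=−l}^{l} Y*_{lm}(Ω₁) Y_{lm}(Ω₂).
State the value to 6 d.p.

0.232838

Expand P_6 via completeness: Σ_{m} conj(Y_{6,m}) at Ω₁ times Y_{6,m} at Ω₂ —
  term(m=-6) = +0.004672-0.018841i   from Y*(Ω₁)=+0.011768-0.044908i, Y(Ω₂)=+0.418099-0.005525i
  term(m=-5) = +0.056164-0.003331i   from Y*(Ω₁)=-0.080060+0.155534i, Y(Ω₂)=-0.163872-0.276751i
  term(m=-4) = -0.020566-0.054383i   from Y*(Ω₁)=+0.237678-0.285377i, Y(Ω₂)=+0.077078-0.136261i
  term(m=-3) = +0.113109-0.088487i   from Y*(Ω₁)=-0.348533+0.268969i, Y(Ω₂)=-0.326193+0.002155i
  term(m=-2) = -0.008109-0.005603i   from Y*(Ω₁)=+0.126637-0.059336i, Y(Ω₂)=-0.035508-0.060880i
  term(m=-1) = -0.030564+0.098002i   from Y*(Ω₁)=+0.313764-0.069862i, Y(Ω₂)=-0.159070+0.276923i
  term(m=+0) = +0.011461+0.000000i   from Y*(Ω₁)=-0.244384-0.000000i, Y(Ω₂)=-0.046896+0.000000i
  term(m=+1) = -0.030564-0.098002i   from Y*(Ω₁)=-0.313764-0.069862i, Y(Ω₂)=+0.159070+0.276923i
  term(m=+2) = -0.008109+0.005603i   from Y*(Ω₁)=+0.126637+0.059336i, Y(Ω₂)=-0.035508+0.060880i
  term(m=+3) = +0.113109+0.088487i   from Y*(Ω₁)=+0.348533+0.268969i, Y(Ω₂)=+0.326193+0.002155i
  term(m=+4) = -0.020566+0.054383i   from Y*(Ω₁)=+0.237678+0.285377i, Y(Ω₂)=+0.077078+0.136261i
  term(m=+5) = +0.056164+0.003331i   from Y*(Ω₁)=+0.080060+0.155534i, Y(Ω₂)=+0.163872-0.276751i
  term(m=+6) = +0.004672+0.018841i   from Y*(Ω₁)=+0.011768+0.044908i, Y(Ω₂)=+0.418099+0.005525i
Accumulated sum +0.240873+0.000000i; after 4π/(2l+1) scaling, +0.232838+0.000000i ⇒ P_6 = 0.232838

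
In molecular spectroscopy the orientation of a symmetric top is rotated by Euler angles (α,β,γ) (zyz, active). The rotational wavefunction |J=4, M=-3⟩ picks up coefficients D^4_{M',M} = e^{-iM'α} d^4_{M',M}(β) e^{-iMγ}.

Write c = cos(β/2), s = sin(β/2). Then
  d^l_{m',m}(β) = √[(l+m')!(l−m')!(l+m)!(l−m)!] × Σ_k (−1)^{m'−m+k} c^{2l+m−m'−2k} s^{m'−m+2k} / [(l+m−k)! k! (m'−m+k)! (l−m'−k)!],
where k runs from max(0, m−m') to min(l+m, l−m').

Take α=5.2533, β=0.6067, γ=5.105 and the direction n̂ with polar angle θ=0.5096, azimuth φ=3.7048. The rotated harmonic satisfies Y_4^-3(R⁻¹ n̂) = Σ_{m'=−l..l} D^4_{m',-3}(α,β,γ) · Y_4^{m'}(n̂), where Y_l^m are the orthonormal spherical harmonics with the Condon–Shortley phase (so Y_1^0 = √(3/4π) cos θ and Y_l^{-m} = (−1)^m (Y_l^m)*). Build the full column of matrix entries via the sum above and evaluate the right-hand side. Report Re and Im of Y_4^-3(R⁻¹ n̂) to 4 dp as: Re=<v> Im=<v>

Need the full column D^4_{m',-3} for m'=−4..4 at α=5.2533, β=0.6067, γ=5.1050.
cos(β/2)=0.954341, sin(β/2)=0.298719
d^4_{-4,-3}: single k=1 term ⇒ +0.609163;  D = +0.120953-0.597034i
d^4_{-3,-3}: k∈[0..1] ⇒ +0.688065 -0.471895 = +0.216170;  D = +0.203721-0.072299i
d^4_{-2,-3}: k∈[0..1] ⇒ -0.805846 +0.236860 = -0.568986;  D = -0.439242-0.361680i
d^4_{-1,-3}: k∈[0..1] ⇒ +0.535079 -0.087374 = +0.447704;  D = -0.065995+0.442813i
d^4_{0,-3}: k∈[0..1] ⇒ -0.249672 +0.024462 = -0.225211;  D = +0.208045-0.086239i
d^4_{1,-3}: k∈[0..1] ⇒ +0.087374 -0.005136 = +0.082238;  D = -0.066114-0.048909i
d^4_{2,-3}: k∈[0..1] ⇒ -0.023207 +0.000758 = -0.022449;  D = -0.002152+0.022345i
d^4_{3,-3}: k∈[0..1] ⇒ +0.004530 -0.000063 = +0.004466;  D = +0.004032-0.001922i
d^4_{4,-3}: single k=0 term ⇒ -0.000573;  D = -0.000478-0.000316i
Y_4^{m'}(θ=0.5096,φ=3.7048) and Σ D·Y over m':
  (+0.1210-0.5970i)·(-0.0158-0.0195i)  (+0.2037-0.0723i)·(+0.0150+0.1260i)  (-0.4392-0.3617i)·(+0.1483-0.3115i)  (-0.0660+0.4428i)·(-0.3976+0.2511i)  (+0.2080-0.0862i)·(+0.0490+0.0000i)  (-0.0661-0.0489i)·(+0.3976+0.2511i)  (-0.0022+0.0223i)·(+0.1483+0.3115i)  (+0.0040-0.0019i)·(-0.0150+0.1260i)  (-0.0005-0.0003i)·(-0.0158+0.0195i)
Y_4^-3(R⁻¹ n̂) = -0.275018-0.114895i

Re=-0.2750 Im=-0.1149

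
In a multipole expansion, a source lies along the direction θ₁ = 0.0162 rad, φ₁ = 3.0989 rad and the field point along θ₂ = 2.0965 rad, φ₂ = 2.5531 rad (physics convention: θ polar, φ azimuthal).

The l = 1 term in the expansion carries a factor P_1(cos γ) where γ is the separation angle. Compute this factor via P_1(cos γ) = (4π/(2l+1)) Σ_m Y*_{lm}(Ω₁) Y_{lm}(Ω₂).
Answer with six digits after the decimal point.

-0.489780

Expand P_1 via completeness: Σ_{m} conj(Y_{1,m}) at Ω₁ times Y_{1,m} at Ω₂ —
  m=-1: Y*=(-0.005592, 0.000239)  Y=(-0.248571, -0.165890)  product (0.001430, 0.000868)
  m=+0: Y*=(0.488538, -0.000000)  Y=(-0.245191, 0.000000)  product (-0.119785, 0.000000)
  m=+1: Y*=(0.005592, 0.000239)  Y=(0.248571, -0.165890)  product (0.001430, -0.000868)
Σ over m = (-0.116926, 0.000000); ×(4π/3) → (-0.489780, 0.000000). Real part: -0.489780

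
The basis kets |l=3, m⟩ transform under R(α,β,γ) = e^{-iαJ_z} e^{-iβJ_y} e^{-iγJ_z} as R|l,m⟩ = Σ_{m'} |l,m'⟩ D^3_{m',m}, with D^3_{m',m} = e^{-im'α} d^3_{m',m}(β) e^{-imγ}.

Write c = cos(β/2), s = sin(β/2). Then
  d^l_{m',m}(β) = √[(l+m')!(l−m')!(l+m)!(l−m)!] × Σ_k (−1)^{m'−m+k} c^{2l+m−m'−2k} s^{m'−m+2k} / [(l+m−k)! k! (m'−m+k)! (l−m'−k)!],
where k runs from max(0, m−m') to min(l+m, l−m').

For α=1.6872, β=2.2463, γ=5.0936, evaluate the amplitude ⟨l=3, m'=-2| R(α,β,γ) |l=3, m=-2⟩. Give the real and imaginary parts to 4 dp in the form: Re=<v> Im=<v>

Re=-0.0741 Im=-0.1141

Split into d^3_{-2,-2}(β=2.2463) × two z-phases.
Half-angle: c=0.432845, s=0.901468. N=√(1·120·1·120)=120.000000
k∈{0,1} keeps every argument non-negative
  k=0: (−1)^0·120.0000/(120)·0.4328^6·0.9015^0 = +0.006576
  k=1: (−1)^1·120.0000/(24)·0.4328^4·0.9015^2 = -0.142627
d^3_{-2,-2}(2.2463) = +0.006576 -0.142627 = -0.136050
Phases: e^{-i·(-2)·1.6872}=-0.973023-0.230710i, e^{-i·(-2)·5.0936}=-0.723165-0.690675i ⇒ D=-0.074053-0.114130i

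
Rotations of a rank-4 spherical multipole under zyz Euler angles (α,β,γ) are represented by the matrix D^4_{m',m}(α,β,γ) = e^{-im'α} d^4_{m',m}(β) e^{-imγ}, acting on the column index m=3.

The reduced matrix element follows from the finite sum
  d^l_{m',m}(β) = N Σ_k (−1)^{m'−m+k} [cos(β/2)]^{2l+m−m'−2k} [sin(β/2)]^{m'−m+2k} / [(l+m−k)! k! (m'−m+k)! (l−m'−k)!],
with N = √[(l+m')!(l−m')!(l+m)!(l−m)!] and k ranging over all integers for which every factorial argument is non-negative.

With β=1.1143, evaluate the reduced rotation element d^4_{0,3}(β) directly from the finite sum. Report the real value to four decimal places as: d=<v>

d^4_{0,3}(β=1.1143) via the finite sum:
Half-angle: c=0.848766, s=0.528769. N=√(24·24·5040·1)=1703.830978
The bounds max(0,m−m')=3 and min(l+m,l−m')=4 give 2 terms
  k=3: (−1)^0·1703.8310/(144)·0.8488^5·0.5288^3 = +0.770551
  k=4: (−1)^1·1703.8310/(144)·0.8488^3·0.5288^5 = -0.299060
d^4_{0,3}(1.1143) = +0.770551 -0.299060 = +0.471491

d=0.4715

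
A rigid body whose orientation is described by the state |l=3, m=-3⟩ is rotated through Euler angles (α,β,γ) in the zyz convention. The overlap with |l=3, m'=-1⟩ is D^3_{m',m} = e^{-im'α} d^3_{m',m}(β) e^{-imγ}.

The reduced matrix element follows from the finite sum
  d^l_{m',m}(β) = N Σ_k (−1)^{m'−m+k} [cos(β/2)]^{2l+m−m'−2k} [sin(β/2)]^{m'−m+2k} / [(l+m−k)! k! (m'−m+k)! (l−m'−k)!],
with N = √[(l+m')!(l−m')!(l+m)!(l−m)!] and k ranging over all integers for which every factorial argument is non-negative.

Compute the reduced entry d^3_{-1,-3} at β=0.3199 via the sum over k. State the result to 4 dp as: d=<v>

d=0.0933

d^3_{-1,-3}(β=0.3199) via the finite sum:
Half-angle: c=0.987235, s=0.159269. N=√(2·24·1·720)=185.903201
The bounds max(0,m−m')=0 and min(l+m,l−m')=0 give 1 term
  k=0: (−1)^2·185.9032/(48)·0.9872^4·0.1593^2 = +0.093323
d^3_{-1,-3}(0.3199) = +0.093323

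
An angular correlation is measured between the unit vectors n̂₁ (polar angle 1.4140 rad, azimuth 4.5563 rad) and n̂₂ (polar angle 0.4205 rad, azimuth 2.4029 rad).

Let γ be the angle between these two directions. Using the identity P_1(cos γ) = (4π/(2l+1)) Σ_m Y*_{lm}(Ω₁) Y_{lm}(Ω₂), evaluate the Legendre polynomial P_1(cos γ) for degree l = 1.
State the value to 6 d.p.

-0.079294

Term-by-term m-sum for l=1 (normalisation 4π/3 = 4.188790):
  [-1]  conj(Y_{1,-1})(Ω₁) = -0.053050-0.337107i ; Y_{1,-1}(Ω₂) = -0.104275-0.094963i ; Δ = -0.026481+0.040190i
  [+0]  conj(Y_{1,0})(Ω₁) = +0.076298-0.000000i ; Y_{1,0}(Ω₂) = +0.446038+0.000000i ; Δ = +0.034032+0.000000i
  [+1]  conj(Y_{1,1})(Ω₁) = +0.053050-0.337107i ; Y_{1,1}(Ω₂) = +0.104275-0.094963i ; Δ = -0.026481-0.040190i
Accumulated sum -0.018930+0.000000i; after 4π/(2l+1) scaling, -0.079294+0.000000i ⇒ P_1 = -0.079294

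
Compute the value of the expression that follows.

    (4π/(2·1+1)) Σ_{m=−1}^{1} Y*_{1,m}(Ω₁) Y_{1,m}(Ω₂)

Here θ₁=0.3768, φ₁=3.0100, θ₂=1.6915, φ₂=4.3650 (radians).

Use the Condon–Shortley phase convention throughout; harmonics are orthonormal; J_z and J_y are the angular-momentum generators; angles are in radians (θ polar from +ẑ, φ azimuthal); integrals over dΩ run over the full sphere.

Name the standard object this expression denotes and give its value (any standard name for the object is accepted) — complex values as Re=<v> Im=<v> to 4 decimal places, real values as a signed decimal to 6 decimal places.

Legendre polynomial (addition theorem), -0.033750

This sum is the spherical-harmonic addition theorem: it equals the Legendre polynomial P_l(cos γ) of the angle γ between the two directions.
Summing Y*_{l m}(θ₁,φ₁)·Y_{l m}(θ₂,φ₂) over m ∈ [−1, 1]; prefactor 4π/(2·1+1) = 4.188790:
  term(m=-1) = +0.009336-0.042590i   from Y*(Ω₁)=-0.126024+0.016680i, Y(Ω₂)=-0.116766+0.322492i
  term(m=+0) = -0.026729+0.000000i   from Y*(Ω₁)=+0.454325-0.000000i, Y(Ω₂)=-0.058833+0.000000i
  term(m=+1) = +0.009336+0.042590i   from Y*(Ω₁)=+0.126024+0.016680i, Y(Ω₂)=+0.116766+0.322492i
Accumulated sum -0.008057+0.000000i; after 4π/(2l+1) scaling, -0.033750+0.000000i ⇒ P_1 = -0.033750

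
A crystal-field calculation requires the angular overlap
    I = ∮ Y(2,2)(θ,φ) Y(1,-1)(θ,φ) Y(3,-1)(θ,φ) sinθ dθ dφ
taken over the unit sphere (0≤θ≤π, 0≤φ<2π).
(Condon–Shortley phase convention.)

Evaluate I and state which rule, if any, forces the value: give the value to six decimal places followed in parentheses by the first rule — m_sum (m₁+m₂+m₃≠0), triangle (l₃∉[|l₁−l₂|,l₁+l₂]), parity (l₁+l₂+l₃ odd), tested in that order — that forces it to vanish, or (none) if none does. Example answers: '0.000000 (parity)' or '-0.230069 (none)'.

-0.082589 (none)

Checks pass: Σm=0; 6 even; l₃=3∈[1,3].
(2·2+1)(2·1+1)(2·3+1) = 105
Δ: 0! 4! 2! / 7! → 1/105
sum: t=0:+1/4 = 1/4
3j²(2 1 3; 0 0 0) = Δ·Π!·Σ² = 3/35  (sign -1)
sum: t=0:+1/48 = 1/48
3j²(2 1 3; 2 -1 -1) = Δ·Π!·Σ² = 1/105  (sign +1)
combine: 4πI² = 105·3/35·1/105 = 3/35
take √, sign -1: I = -0.08258890
No selection rule forces the value: the integral is nonzero (none).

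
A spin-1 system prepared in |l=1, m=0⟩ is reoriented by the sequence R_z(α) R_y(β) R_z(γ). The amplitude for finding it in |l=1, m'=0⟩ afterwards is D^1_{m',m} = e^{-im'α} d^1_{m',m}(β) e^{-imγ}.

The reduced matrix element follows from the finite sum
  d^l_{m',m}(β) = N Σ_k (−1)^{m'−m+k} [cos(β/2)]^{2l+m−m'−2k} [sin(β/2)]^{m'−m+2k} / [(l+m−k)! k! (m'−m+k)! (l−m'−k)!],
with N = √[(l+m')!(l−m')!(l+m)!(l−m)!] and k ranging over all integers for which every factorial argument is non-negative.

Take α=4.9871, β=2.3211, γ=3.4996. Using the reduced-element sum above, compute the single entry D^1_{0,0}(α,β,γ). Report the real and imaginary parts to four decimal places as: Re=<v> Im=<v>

Re=-0.6819 Im=0.0000

Split into d^1_{0,0}(β=2.3211) × two z-phases.
With c≡cos(β/2)=0.398835 and s≡sin(β/2)=0.917023, N=[1·1·1·1]^{1/2}=1.000000
k∈{0,1} keeps every argument non-negative
  k=0: (−1)^0·1.0000/(1)·0.3988^2·0.9170^0 = +0.159070
  k=1: (−1)^1·1.0000/(1)·0.3988^0·0.9170^2 = -0.840930
d^1_{0,0}(2.3211) = +0.159070 -0.840930 = -0.681861
D = (+1.000000+0.000000i)·(-0.681861)·(+1.000000+0.000000i) = -0.681861+0.000000i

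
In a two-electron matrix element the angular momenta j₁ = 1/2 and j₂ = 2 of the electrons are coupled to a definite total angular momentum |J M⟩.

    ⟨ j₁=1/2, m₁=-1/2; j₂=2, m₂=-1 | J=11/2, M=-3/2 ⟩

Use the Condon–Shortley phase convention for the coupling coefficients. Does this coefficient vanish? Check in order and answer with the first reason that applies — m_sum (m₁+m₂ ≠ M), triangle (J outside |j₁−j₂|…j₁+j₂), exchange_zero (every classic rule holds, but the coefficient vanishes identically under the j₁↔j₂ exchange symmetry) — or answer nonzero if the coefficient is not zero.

m-sum: m₁+m₂ = -1/2+(-1) = -3/2, M = -3/2  ✓
triangle: need |j₁−j₂| ≤ J ≤ j₁+j₂, i.e. J ∈ [3/2, 5/2]; J = 11/2 is outside ✗ ⇒ coefficient is 0

triangle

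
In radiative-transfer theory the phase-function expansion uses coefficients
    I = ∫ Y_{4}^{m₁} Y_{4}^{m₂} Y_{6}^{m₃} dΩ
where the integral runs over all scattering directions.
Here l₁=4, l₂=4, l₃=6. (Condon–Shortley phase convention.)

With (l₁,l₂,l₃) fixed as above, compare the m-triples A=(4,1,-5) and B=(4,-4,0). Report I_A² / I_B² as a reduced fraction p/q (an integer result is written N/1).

Shared (l₁,l₂,l₃)=(4,4,6): N and (l;000)² cancel in I_A²/I_B².
A: Δ = 2!·6!·6!/15! = 1/1261260; Racah Σ t=0..0: t=0:+1/172800 = 1/172800; ⇒ 3j(4 4 6; 4 1 -5)² = 2/65, sgn -1
B: Δ = 2!·6!·6!/15! = 1/1261260; Racah Σ t=0..0: t=0:+1/1036800 = 1/1036800; ⇒ 3j(4 4 6; 4 -4 0)² = 4/6435, sgn +1
I_A²/I_B² = (2/65)/(4/6435) = 99/2

99/2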